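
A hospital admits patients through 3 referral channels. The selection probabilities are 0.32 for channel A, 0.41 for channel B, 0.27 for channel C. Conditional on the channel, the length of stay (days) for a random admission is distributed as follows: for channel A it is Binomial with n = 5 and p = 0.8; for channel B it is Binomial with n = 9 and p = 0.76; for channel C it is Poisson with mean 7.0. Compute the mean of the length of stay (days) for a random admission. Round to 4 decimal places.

5.9744

Component means — A: 4; B: 6.84; C: 7.
E[X] = 0.32·4 + 0.41·6.84 + 0.27·7 = 5.9744.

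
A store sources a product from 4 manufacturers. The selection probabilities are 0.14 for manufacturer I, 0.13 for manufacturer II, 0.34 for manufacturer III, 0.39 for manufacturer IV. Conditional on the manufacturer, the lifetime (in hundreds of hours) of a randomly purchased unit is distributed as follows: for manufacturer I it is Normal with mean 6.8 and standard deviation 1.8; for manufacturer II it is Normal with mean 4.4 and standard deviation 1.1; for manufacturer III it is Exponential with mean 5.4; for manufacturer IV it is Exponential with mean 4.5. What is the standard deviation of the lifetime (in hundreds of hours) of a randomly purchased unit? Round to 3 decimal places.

4.366

Per component, I: μ=6.8, E[X²]=49.48; II: μ=4.4, E[X²]=20.57; III: μ=5.4, E[X²]=58.32; IV: μ=4.5, E[X²]=40.5.
E[X] = 0.14·6.8 + 0.13·4.4 + 0.34·5.4 + 0.39·4.5 = 5.115.
E[X²] = 0.14·49.48 + 0.13·20.57 + 0.34·58.32 + 0.39·40.5 = 45.2251.
Var(X) = E[X²] − (E[X])² = 45.2251 − 26.1632 = 19.0619.
SD(X) = √19.0619 = 4.36599.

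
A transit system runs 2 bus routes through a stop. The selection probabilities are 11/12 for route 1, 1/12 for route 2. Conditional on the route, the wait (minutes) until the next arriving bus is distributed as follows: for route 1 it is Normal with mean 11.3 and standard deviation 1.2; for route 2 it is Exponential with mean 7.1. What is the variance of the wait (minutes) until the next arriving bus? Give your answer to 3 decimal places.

Per component, 1: μ=11.3, E[X²]=129.13; 2: μ=7.1, E[X²]=100.82.
E[X] = 0.916667·11.3 + 0.0833333·7.1 = 10.95.
E[X²] = 0.916667·129.13 + 0.0833333·100.82 = 126.771.
Var(X) = E[X²] − (E[X])² = 126.771 − 119.903 = 6.86833.

6.868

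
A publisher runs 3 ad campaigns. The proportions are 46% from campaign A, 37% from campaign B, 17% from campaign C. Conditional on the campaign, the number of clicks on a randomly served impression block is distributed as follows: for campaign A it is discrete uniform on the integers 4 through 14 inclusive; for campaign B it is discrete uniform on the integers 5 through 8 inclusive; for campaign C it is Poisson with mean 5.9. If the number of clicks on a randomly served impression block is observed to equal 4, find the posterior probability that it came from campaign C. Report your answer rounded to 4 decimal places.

0.3599

Likelihoods P(X=4 | ·): A: 0.0909091; B: 0; C: 0.138312.
Posterior ∝ prior × likelihood. Numerator for C: 0.17·0.138312 = 0.023513.
Normalizing constant: 0.46·0.0909091 + 0.37·0 + 0.17·0.138312 = 0.0653312.
P(C | observation) = 0.023513 / 0.0653312 = 0.359905.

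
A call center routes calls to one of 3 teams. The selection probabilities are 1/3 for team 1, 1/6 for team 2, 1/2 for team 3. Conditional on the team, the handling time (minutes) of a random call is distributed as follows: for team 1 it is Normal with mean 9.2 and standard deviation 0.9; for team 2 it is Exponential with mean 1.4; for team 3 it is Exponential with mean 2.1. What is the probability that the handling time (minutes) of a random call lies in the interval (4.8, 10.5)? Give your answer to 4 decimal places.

Conditional on each team, P(4.8 < X < 10.5): 1: 0.925692; 2: 0.0318802; 3: 0.0949634.
By total probability, P(4.8 < X < 10.5) = 0.333333·0.925692 + 0.166667·0.0318802 + 0.5·0.0949634 = 0.361359.

0.3614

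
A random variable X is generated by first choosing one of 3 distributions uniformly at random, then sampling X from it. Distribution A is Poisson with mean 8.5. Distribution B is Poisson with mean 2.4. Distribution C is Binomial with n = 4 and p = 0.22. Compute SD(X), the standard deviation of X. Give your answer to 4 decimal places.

Per component, A: μ=8.5, E[X²]=80.75; B: μ=2.4, E[X²]=8.16; C: μ=0.88, E[X²]=1.4608.
E[X] = 0.333333·8.5 + 0.333333·2.4 + 0.333333·0.88 = 3.92667.
E[X²] = 0.333333·80.75 + 0.333333·8.16 + 0.333333·1.4608 = 30.1236.
Var(X) = E[X²] − (E[X])² = 30.1236 − 15.4187 = 14.7049.
SD(X) = √14.7049 = 3.8347.

3.8347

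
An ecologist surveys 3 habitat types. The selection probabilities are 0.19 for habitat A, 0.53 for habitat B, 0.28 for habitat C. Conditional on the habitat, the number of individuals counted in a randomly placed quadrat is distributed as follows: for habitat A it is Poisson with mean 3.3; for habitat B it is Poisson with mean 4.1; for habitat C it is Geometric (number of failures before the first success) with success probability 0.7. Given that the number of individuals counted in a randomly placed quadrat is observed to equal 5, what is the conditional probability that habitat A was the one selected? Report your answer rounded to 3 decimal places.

0.211

Likelihoods P(X=5 | ·): A: 0.120286; B: 0.160004; C: 0.001701.
Posterior ∝ prior × likelihood. Numerator for A: 0.19·0.120286 = 0.0228544.
Normalizing constant: 0.19·0.120286 + 0.53·0.160004 + 0.28·0.001701 = 0.108133.
P(A | observation) = 0.0228544 / 0.108133 = 0.211355.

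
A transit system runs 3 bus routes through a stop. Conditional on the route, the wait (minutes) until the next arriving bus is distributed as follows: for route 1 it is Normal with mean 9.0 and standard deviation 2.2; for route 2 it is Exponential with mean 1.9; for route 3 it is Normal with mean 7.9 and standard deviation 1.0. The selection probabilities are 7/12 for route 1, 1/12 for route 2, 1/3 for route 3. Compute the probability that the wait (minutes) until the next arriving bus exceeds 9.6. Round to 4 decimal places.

0.2444

Conditional on each route, P(X > 9.6): 1: 0.392531; 2: 0.00639249; 3: 0.0445655.
By total probability, P(X > 9.6) = 0.583333·0.392531 + 0.0833333·0.00639249 + 0.333333·0.0445655 = 0.244365.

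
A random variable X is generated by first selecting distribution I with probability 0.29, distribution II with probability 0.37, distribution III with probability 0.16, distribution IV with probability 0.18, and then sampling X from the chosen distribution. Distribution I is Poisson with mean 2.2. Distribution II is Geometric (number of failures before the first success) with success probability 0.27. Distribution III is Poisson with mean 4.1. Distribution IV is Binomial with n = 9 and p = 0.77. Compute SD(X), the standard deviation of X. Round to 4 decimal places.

Per component, I: μ=2.2, E[X²]=7.04; II: μ=2.7037, E[X²]=17.3237; III: μ=4.1, E[X²]=20.91; IV: μ=6.93, E[X²]=49.6188.
E[X] = 0.29·2.2 + 0.37·2.7037 + 0.16·4.1 + 0.18·6.93 = 3.54177.
E[X²] = 0.29·7.04 + 0.37·17.3237 + 0.16·20.91 + 0.18·49.6188 = 20.7284.
Var(X) = E[X²] − (E[X])² = 20.7284 − 12.5441 = 8.18423.
SD(X) = √8.18423 = 2.86081.

2.8608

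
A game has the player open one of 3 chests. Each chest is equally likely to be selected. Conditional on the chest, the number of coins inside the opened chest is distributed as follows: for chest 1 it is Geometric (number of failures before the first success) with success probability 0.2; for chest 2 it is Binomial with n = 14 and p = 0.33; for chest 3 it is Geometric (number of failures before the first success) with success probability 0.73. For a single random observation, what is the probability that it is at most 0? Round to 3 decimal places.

0.311

Conditional on each chest, P(X ≤ 0): 1: 0.2; 2: 0.00367322; 3: 0.73.
By total probability, P(X ≤ 0) = 0.333333·0.2 + 0.333333·0.00367322 + 0.333333·0.73 = 0.311224.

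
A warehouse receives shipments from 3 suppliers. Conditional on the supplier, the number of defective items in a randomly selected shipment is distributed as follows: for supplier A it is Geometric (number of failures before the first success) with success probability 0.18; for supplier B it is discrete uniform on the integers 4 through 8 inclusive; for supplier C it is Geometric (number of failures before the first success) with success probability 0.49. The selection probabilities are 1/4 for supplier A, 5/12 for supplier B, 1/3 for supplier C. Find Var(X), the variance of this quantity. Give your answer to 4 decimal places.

12.5311

Per component, A: μ=4.55556, E[X²]=46.0617; B: μ=6, E[X²]=38; C: μ=1.04082, E[X²]=3.20741.
E[X] = 0.25·4.55556 + 0.416667·6 + 0.333333·1.04082 = 3.98583.
E[X²] = 0.25·46.0617 + 0.416667·38 + 0.333333·3.20741 = 28.4179.
Var(X) = E[X²] − (E[X])² = 28.4179 − 15.8868 = 12.5311.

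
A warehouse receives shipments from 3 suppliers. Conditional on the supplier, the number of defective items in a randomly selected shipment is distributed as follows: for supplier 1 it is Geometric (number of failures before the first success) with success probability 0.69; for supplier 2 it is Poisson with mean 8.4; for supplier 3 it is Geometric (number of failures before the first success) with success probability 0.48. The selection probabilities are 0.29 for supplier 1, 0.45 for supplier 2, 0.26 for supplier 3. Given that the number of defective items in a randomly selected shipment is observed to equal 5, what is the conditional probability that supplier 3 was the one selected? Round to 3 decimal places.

0.117

Likelihoods P(X=5 | ·): 1: 0.00197541; 2: 0.0783685; 3: 0.0182498.
Posterior ∝ prior × likelihood. Numerator for 3: 0.26·0.0182498 = 0.00474495.
Normalizing constant: 0.29·0.00197541 + 0.45·0.0783685 + 0.26·0.0182498 = 0.0405836.
P(3 | observation) = 0.00474495 / 0.0405836 = 0.116918.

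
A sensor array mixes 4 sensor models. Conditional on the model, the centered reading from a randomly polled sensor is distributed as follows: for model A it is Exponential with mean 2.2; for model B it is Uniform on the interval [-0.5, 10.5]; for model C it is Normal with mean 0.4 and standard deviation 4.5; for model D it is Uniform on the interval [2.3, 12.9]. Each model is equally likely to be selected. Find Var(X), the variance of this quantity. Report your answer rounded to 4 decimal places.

18.6342

Per component, A: μ=2.2, E[X²]=9.68; B: μ=5, E[X²]=35.0833; C: μ=0.4, E[X²]=20.41; D: μ=7.6, E[X²]=67.1233.
E[X] = 0.25·2.2 + 0.25·5 + 0.25·0.4 + 0.25·7.6 = 3.8.
E[X²] = 0.25·9.68 + 0.25·35.0833 + 0.25·20.41 + 0.25·67.1233 = 33.0742.
Var(X) = E[X²] − (E[X])² = 33.0742 − 14.44 = 18.6342.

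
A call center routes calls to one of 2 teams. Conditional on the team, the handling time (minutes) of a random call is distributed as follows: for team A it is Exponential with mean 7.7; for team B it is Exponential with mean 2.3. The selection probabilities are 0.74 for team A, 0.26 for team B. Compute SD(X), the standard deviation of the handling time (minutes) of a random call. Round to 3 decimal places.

Per component, A: μ=7.7, E[X²]=118.58; B: μ=2.3, E[X²]=10.58.
E[X] = 0.74·7.7 + 0.26·2.3 = 6.296.
E[X²] = 0.74·118.58 + 0.26·10.58 = 90.5.
Var(X) = E[X²] − (E[X])² = 90.5 − 39.6396 = 50.8604.
SD(X) = √50.8604 = 7.13165.

7.132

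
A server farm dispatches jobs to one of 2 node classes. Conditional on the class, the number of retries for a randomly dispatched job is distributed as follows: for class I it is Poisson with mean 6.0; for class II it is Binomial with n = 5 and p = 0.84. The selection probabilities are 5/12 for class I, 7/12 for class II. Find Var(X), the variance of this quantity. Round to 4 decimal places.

Per component, I: μ=6, E[X²]=42; II: μ=4.2, E[X²]=18.312.
E[X] = 0.416667·6 + 0.583333·4.2 = 4.95.
E[X²] = 0.416667·42 + 0.583333·18.312 = 28.182.
Var(X) = E[X²] − (E[X])² = 28.182 − 24.5025 = 3.6795.

3.6795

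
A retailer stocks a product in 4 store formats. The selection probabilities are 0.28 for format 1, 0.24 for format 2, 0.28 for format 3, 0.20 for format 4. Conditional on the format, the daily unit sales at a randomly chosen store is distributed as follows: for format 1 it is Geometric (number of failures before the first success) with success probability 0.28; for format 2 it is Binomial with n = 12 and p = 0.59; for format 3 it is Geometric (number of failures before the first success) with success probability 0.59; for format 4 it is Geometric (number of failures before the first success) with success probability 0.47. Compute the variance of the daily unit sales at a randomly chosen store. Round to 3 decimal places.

10.287

Per component, 1: μ=2.57143, E[X²]=15.7959; 2: μ=7.08, E[X²]=53.0292; 3: μ=0.694915, E[X²]=1.66073; 4: μ=1.12766, E[X²]=3.67089.
E[X] = 0.28·2.57143 + 0.24·7.08 + 0.28·0.694915 + 0.2·1.12766 = 2.83931.
E[X²] = 0.28·15.7959 + 0.24·53.0292 + 0.28·1.66073 + 0.2·3.67089 = 18.349.
Var(X) = E[X²] − (E[X])² = 18.349 − 8.06167 = 10.2874.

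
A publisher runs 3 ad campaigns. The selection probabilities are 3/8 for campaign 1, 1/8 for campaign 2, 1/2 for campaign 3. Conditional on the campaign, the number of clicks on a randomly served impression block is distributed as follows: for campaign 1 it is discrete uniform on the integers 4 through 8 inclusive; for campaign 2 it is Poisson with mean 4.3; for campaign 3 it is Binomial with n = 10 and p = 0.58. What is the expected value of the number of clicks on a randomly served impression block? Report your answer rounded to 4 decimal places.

Component means — 1: 6; 2: 4.3; 3: 5.8.
E[X] = 0.375·6 + 0.125·4.3 + 0.5·5.8 = 5.6875.

5.6875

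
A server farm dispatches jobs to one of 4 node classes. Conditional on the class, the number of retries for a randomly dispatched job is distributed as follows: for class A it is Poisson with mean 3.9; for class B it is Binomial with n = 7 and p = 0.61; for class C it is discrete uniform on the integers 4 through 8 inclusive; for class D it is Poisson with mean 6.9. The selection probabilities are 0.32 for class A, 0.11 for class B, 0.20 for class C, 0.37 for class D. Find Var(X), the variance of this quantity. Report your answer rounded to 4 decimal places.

6.1441

Per component, A: μ=3.9, E[X²]=19.11; B: μ=4.27, E[X²]=19.8982; C: μ=6, E[X²]=38; D: μ=6.9, E[X²]=54.51.
E[X] = 0.32·3.9 + 0.11·4.27 + 0.2·6 + 0.37·6.9 = 5.4707.
E[X²] = 0.32·19.11 + 0.11·19.8982 + 0.2·38 + 0.37·54.51 = 36.0727.
Var(X) = E[X²] − (E[X])² = 36.0727 − 29.9286 = 6.14414.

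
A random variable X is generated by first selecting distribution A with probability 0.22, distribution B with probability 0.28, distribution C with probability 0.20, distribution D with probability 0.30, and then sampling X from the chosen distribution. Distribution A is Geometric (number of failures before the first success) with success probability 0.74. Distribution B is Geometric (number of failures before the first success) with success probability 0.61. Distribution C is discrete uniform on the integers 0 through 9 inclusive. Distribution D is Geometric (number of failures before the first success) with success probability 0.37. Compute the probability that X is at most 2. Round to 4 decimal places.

0.7645

Conditional on each component, P(X ≤ 2): A: 0.982424; B: 0.940681; C: 0.3; D: 0.749953.
By total probability, P(X ≤ 2) = 0.22·0.982424 + 0.28·0.940681 + 0.2·0.3 + 0.3·0.749953 = 0.76451.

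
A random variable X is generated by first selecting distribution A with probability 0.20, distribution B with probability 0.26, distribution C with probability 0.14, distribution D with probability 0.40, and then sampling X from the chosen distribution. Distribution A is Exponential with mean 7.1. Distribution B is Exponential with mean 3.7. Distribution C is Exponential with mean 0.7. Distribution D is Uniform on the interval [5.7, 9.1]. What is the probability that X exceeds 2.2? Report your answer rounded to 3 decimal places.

0.696

Conditional on each component, P(X > 2.2): A: 0.73355; B: 0.551786; C: 0.0431593; D: 1.
By total probability, P(X > 2.2) = 0.2·0.73355 + 0.26·0.551786 + 0.14·0.0431593 + 0.4·1 = 0.696217.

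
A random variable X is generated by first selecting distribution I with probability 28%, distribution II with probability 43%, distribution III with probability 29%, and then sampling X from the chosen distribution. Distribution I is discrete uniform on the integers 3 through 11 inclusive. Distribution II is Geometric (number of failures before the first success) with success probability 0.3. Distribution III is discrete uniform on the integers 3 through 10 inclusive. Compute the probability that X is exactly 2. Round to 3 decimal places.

Conditional on each component, P(X = 2): I: 0; II: 0.147; III: 0.
By total probability, P(X = 2) = 0.28·0 + 0.43·0.147 + 0.29·0 = 0.06321.

0.063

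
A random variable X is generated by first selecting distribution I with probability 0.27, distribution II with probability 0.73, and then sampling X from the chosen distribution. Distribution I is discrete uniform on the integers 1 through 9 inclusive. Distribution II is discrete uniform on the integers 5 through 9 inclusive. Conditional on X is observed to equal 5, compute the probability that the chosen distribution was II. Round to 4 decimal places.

Likelihoods P(X=5 | ·): I: 0.111111; II: 0.2.
Posterior ∝ prior × likelihood. Numerator for II: 0.73·0.2 = 0.146.
Normalizing constant: 0.27·0.111111 + 0.73·0.2 = 0.176.
P(II | observation) = 0.146 / 0.176 = 0.829545.

0.8295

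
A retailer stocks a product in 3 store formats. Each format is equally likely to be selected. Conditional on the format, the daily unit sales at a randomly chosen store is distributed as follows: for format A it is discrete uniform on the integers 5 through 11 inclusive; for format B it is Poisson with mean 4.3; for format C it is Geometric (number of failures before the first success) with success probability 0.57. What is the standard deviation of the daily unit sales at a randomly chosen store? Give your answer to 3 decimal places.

Per component, A: μ=8, E[X²]=68; B: μ=4.3, E[X²]=22.79; C: μ=0.754386, E[X²]=1.89258.
E[X] = 0.333333·8 + 0.333333·4.3 + 0.333333·0.754386 = 4.35146.
E[X²] = 0.333333·68 + 0.333333·22.79 + 0.333333·1.89258 = 30.8942.
Var(X) = E[X²] − (E[X])² = 30.8942 − 18.9352 = 11.959.
SD(X) = √11.959 = 3.45817.

3.458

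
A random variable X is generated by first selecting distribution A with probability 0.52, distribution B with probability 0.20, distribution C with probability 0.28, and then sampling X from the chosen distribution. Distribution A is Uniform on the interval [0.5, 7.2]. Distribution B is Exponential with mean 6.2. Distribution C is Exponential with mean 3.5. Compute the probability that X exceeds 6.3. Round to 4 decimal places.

Conditional on each component, P(X > 6.3): A: 0.134328; B: 0.361993; C: 0.165299.
By total probability, P(X > 6.3) = 0.52·0.134328 + 0.2·0.361993 + 0.28·0.165299 = 0.188533.

0.1885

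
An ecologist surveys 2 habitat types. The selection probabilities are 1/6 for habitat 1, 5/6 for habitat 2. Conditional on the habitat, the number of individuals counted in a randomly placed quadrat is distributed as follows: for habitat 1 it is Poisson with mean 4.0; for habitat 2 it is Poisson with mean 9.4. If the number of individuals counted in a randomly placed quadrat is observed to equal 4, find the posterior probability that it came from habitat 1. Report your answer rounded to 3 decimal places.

0.592

Likelihoods P(X=4 | ·): 1: 0.195367; 2: 0.0269111.
Posterior ∝ prior × likelihood. Numerator for 1: 0.166667·0.195367 = 0.0325611.
Normalizing constant: 0.166667·0.195367 + 0.833333·0.0269111 = 0.0549871.
P(1 | observation) = 0.0325611 / 0.0549871 = 0.59216.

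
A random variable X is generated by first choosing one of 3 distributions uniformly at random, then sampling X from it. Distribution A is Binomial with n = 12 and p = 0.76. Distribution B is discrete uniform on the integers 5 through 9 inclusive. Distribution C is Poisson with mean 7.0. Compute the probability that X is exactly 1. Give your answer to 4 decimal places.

0.0021

Conditional on each component, P(X = 1): A: 1.38777e-06; B: 0; C: 0.00638317.
By total probability, P(X = 1) = 0.333333·1.38777e-06 + 0.333333·0 + 0.333333·0.00638317 = 0.00212819.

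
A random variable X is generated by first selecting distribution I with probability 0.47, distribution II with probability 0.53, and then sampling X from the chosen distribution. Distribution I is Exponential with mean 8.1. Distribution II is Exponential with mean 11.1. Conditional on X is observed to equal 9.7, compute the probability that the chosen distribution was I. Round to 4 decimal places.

0.4679

Likelihoods f(9.7 | ·): I: 0.0372764; II: 0.0375975.
Posterior ∝ prior × likelihood. Numerator for I: 0.47·0.0372764 = 0.0175199.
Normalizing constant: 0.47·0.0372764 + 0.53·0.0375975 = 0.0374466.
P(I | observation) = 0.0175199 / 0.0374466 = 0.467864.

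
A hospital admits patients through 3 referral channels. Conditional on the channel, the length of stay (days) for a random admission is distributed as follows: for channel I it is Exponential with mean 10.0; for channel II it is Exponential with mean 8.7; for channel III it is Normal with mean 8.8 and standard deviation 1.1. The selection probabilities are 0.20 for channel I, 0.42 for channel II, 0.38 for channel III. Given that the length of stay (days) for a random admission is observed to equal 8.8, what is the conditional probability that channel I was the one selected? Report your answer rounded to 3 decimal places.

Likelihoods f(8.8 | ·): I: 0.0414783; II: 0.0418017; III: 0.362675.
Posterior ∝ prior × likelihood. Numerator for I: 0.2·0.0414783 = 0.00829566.
Normalizing constant: 0.2·0.0414783 + 0.42·0.0418017 + 0.38·0.362675 = 0.163669.
P(I | observation) = 0.00829566 / 0.163669 = 0.0506856.

0.051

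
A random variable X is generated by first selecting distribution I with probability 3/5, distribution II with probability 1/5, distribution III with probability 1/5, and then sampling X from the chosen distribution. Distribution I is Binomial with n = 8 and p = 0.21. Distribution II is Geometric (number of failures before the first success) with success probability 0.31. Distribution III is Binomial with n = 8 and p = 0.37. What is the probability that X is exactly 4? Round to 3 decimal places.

Conditional on each component, P(X = 4): I: 0.0530254; II: 0.0702681; III: 0.206665.
By total probability, P(X = 4) = 0.6·0.0530254 + 0.2·0.0702681 + 0.2·0.206665 = 0.0872018.

0.087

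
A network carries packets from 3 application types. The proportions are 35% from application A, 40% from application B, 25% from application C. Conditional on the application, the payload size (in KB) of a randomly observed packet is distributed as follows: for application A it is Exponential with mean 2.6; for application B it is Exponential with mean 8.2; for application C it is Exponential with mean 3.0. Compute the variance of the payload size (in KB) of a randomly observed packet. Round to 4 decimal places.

38.6204

Per component, A: μ=2.6, E[X²]=13.52; B: μ=8.2, E[X²]=134.48; C: μ=3, E[X²]=18.
E[X] = 0.35·2.6 + 0.4·8.2 + 0.25·3 = 4.94.
E[X²] = 0.35·13.52 + 0.4·134.48 + 0.25·18 = 63.024.
Var(X) = E[X²] − (E[X])² = 63.024 − 24.4036 = 38.6204.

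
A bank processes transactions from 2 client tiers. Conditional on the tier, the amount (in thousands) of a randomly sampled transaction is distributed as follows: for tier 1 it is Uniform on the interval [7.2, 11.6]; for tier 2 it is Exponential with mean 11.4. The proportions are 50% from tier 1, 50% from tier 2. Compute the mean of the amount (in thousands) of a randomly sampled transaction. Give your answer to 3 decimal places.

Component means — 1: 9.4; 2: 11.4.
E[X] = 0.5·9.4 + 0.5·11.4 = 10.4.

10.400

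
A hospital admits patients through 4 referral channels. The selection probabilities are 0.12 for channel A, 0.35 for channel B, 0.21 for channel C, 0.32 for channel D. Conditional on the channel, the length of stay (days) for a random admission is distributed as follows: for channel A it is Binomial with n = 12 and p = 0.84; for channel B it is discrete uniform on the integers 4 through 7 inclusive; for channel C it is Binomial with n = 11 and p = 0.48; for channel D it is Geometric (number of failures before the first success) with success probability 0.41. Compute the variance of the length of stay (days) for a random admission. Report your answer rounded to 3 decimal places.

9.502

Per component, A: μ=10.08, E[X²]=103.219; B: μ=5.5, E[X²]=31.5; C: μ=5.28, E[X²]=30.624; D: μ=1.43902, E[X²]=5.58061.
E[X] = 0.12·10.08 + 0.35·5.5 + 0.21·5.28 + 0.32·1.43902 = 4.70389.
E[X²] = 0.12·103.219 + 0.35·31.5 + 0.21·30.624 + 0.32·5.58061 = 31.6281.
Var(X) = E[X²] − (E[X])² = 31.6281 − 22.1266 = 9.50158.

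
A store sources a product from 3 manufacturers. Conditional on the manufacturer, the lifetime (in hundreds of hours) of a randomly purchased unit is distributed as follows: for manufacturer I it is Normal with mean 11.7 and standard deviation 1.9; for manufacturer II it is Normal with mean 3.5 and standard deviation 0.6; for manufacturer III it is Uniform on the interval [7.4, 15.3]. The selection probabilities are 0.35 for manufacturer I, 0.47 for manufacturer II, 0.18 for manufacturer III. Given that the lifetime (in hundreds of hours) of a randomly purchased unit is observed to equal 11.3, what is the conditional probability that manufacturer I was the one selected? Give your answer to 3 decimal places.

0.759

Likelihoods f(11.3 | ·): I: 0.205368; II: 1.33314e-37; III: 0.126582.
Posterior ∝ prior × likelihood. Numerator for I: 0.35·0.205368 = 0.0718787.
Normalizing constant: 0.35·0.205368 + 0.47·1.33314e-37 + 0.18·0.126582 = 0.0946635.
P(I | observation) = 0.0718787 / 0.0946635 = 0.759307.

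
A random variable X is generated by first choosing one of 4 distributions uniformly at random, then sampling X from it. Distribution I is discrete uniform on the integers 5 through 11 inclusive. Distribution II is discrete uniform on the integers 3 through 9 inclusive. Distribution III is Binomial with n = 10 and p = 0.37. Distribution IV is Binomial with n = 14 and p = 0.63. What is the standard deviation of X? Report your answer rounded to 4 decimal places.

2.7041

Per component, I: μ=8, E[X²]=68; II: μ=6, E[X²]=40; III: μ=3.7, E[X²]=16.021; IV: μ=8.82, E[X²]=81.0558.
E[X] = 0.25·8 + 0.25·6 + 0.25·3.7 + 0.25·8.82 = 6.63.
E[X²] = 0.25·68 + 0.25·40 + 0.25·16.021 + 0.25·81.0558 = 51.2692.
Var(X) = E[X²] − (E[X])² = 51.2692 − 43.9569 = 7.3123.
SD(X) = √7.3123 = 2.70413.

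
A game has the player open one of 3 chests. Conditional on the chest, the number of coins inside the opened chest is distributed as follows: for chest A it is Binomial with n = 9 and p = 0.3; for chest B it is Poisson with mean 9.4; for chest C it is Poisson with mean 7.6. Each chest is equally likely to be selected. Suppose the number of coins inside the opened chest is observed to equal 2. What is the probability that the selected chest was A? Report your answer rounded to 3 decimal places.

0.936

Likelihoods P(X=2 | ·): A: 0.266828; B: 0.00365475; C: 0.014453.
Posterior ∝ prior × likelihood. Numerator for A: 0.333333·0.266828 = 0.0889426.
Normalizing constant: 0.333333·0.266828 + 0.333333·0.00365475 + 0.333333·0.014453 = 0.0949786.
P(A | observation) = 0.0889426 / 0.0949786 = 0.93645.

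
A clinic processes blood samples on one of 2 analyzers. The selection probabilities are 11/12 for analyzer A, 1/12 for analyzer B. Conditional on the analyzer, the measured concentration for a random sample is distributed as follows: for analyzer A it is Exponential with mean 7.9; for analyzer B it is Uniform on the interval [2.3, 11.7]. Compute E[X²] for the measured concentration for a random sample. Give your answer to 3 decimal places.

119.115

For each component E[X²] = Var + (mean)², giving A: 124.82; B: 56.3633.
Overall E[X²] = 0.916667·124.82 + 0.0833333·56.3633 = 119.115.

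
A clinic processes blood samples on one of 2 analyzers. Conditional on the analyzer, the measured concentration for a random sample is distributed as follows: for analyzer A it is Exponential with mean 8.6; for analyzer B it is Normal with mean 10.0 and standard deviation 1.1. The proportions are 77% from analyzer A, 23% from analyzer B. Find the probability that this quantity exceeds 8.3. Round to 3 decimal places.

Conditional on each analyzer, P(X > 8.3): A: 0.380939; B: 0.938882.
By total probability, P(X > 8.3) = 0.77·0.380939 + 0.23·0.938882 = 0.509266.

0.509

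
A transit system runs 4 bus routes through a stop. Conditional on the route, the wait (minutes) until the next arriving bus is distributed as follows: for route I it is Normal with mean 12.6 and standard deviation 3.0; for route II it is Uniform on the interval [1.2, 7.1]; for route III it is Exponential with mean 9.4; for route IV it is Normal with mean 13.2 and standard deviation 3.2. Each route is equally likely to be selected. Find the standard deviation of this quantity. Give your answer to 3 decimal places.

6.364

Per component, I: μ=12.6, E[X²]=167.76; II: μ=4.15, E[X²]=20.1233; III: μ=9.4, E[X²]=176.72; IV: μ=13.2, E[X²]=184.48.
E[X] = 0.25·12.6 + 0.25·4.15 + 0.25·9.4 + 0.25·13.2 = 9.8375.
E[X²] = 0.25·167.76 + 0.25·20.1233 + 0.25·176.72 + 0.25·184.48 = 137.271.
Var(X) = E[X²] − (E[X])² = 137.271 − 96.7764 = 40.4944.
SD(X) = √40.4944 = 6.36352.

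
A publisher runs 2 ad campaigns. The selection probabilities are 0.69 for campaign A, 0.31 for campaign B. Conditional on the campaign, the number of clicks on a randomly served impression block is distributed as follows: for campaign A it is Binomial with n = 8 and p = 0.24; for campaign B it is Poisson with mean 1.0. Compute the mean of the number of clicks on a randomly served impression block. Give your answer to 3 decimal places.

1.635

Component means — A: 1.92; B: 1.
E[X] = 0.69·1.92 + 0.31·1 = 1.6348.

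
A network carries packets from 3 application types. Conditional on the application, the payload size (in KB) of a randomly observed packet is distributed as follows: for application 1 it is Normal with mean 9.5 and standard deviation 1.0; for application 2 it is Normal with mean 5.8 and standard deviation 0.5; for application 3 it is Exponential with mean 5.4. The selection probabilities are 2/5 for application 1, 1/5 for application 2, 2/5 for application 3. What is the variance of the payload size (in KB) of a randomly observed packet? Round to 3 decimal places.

15.912

Per component, 1: μ=9.5, E[X²]=91.25; 2: μ=5.8, E[X²]=33.89; 3: μ=5.4, E[X²]=58.32.
E[X] = 0.4·9.5 + 0.2·5.8 + 0.4·5.4 = 7.12.
E[X²] = 0.4·91.25 + 0.2·33.89 + 0.4·58.32 = 66.606.
Var(X) = E[X²] − (E[X])² = 66.606 − 50.6944 = 15.9116.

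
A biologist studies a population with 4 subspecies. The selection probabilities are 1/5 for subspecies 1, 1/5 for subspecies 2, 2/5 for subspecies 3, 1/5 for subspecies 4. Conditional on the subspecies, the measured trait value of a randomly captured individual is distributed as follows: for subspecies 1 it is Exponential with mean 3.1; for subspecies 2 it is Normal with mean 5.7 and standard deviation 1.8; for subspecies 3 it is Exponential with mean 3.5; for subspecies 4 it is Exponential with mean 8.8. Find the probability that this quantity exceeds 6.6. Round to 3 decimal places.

Conditional on each subspecies, P(X > 6.6): 1: 0.118952; 2: 0.308538; 3: 0.151721; 4: 0.472367.
By total probability, P(X > 6.6) = 0.2·0.118952 + 0.2·0.308538 + 0.4·0.151721 + 0.2·0.472367 = 0.24066.

0.241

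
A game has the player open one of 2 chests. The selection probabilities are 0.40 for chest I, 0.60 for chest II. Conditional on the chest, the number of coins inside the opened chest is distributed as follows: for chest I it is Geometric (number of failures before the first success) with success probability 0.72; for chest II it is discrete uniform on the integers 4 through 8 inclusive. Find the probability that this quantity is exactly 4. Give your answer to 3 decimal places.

Conditional on each chest, P(X = 4): I: 0.00442552; II: 0.2.
By total probability, P(X = 4) = 0.4·0.00442552 + 0.6·0.2 = 0.12177.

0.122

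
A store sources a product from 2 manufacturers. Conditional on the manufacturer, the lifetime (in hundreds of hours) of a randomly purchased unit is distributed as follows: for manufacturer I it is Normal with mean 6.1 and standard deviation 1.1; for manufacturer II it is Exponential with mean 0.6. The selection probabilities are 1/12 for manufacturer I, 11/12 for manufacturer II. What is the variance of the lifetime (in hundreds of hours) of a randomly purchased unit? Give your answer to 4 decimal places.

Per component, I: μ=6.1, E[X²]=38.42; II: μ=0.6, E[X²]=0.72.
E[X] = 0.0833333·6.1 + 0.916667·0.6 = 1.05833.
E[X²] = 0.0833333·38.42 + 0.916667·0.72 = 3.86167.
Var(X) = E[X²] − (E[X])² = 3.86167 − 1.12007 = 2.7416.

2.7416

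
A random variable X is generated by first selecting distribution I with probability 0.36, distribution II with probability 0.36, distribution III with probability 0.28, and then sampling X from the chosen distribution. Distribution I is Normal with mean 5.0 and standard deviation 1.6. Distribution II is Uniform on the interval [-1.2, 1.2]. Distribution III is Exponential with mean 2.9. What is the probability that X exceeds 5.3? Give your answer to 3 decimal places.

Conditional on each component, P(X > 5.3): I: 0.425634; II: 0; III: 0.160801.
By total probability, P(X > 5.3) = 0.36·0.425634 + 0.36·0 + 0.28·0.160801 = 0.198253.

0.198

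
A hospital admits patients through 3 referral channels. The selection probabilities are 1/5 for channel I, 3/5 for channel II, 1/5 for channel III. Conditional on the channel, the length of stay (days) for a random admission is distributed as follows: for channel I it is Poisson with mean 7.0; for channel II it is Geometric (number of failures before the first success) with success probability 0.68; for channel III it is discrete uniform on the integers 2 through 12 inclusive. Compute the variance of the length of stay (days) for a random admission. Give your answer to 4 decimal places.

Per component, I: μ=7, E[X²]=56; II: μ=0.470588, E[X²]=0.913495; III: μ=7, E[X²]=59.
E[X] = 0.2·7 + 0.6·0.470588 + 0.2·7 = 3.08235.
E[X²] = 0.2·56 + 0.6·0.913495 + 0.2·59 = 23.5481.
Var(X) = E[X²] − (E[X])² = 23.5481 − 9.5009 = 14.0472.

14.0472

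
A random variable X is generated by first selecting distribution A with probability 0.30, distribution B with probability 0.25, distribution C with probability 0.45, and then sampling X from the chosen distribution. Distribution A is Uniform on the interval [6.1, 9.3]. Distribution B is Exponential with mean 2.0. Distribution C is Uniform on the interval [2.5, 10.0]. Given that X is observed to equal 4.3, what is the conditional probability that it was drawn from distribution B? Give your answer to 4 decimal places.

0.1953

Likelihoods f(4.3 | ·): A: 0; B: 0.0582421; C: 0.133333.
Posterior ∝ prior × likelihood. Numerator for B: 0.25·0.0582421 = 0.0145605.
Normalizing constant: 0.3·0 + 0.25·0.0582421 + 0.45·0.133333 = 0.0745605.
P(B | observation) = 0.0145605 / 0.0745605 = 0.195285.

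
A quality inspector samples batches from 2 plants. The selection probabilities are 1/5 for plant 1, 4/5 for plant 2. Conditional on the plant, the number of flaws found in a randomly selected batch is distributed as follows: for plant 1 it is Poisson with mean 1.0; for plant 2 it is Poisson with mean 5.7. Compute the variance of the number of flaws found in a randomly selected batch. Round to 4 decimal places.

8.2944

Per component, 1: μ=1, E[X²]=2; 2: μ=5.7, E[X²]=38.19.
E[X] = 0.2·1 + 0.8·5.7 = 4.76.
E[X²] = 0.2·2 + 0.8·38.19 = 30.952.
Var(X) = E[X²] − (E[X])² = 30.952 − 22.6576 = 8.2944.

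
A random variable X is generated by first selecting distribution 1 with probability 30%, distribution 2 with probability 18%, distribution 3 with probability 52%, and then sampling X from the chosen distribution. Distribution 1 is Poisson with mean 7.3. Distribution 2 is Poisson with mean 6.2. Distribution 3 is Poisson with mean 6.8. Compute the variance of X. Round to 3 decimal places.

6.980

Per component, 1: μ=7.3, E[X²]=60.59; 2: μ=6.2, E[X²]=44.64; 3: μ=6.8, E[X²]=53.04.
E[X] = 0.3·7.3 + 0.18·6.2 + 0.52·6.8 = 6.842.
E[X²] = 0.3·60.59 + 0.18·44.64 + 0.52·53.04 = 53.793.
Var(X) = E[X²] − (E[X])² = 53.793 − 46.813 = 6.98004.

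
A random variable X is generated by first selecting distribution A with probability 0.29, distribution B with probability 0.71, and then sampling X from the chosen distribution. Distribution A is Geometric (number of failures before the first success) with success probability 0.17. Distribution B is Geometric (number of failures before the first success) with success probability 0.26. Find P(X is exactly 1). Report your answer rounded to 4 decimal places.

Conditional on each component, P(X = 1): A: 0.1411; B: 0.1924.
By total probability, P(X = 1) = 0.29·0.1411 + 0.71·0.1924 = 0.177523.

0.1775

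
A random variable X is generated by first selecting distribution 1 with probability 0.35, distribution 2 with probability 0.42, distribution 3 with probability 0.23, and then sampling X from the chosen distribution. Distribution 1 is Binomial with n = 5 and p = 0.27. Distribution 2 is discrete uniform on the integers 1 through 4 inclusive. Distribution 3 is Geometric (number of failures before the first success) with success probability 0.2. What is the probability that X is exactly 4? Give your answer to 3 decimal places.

0.131

Conditional on each component, P(X = 4): 1: 0.0193976; 2: 0.25; 3: 0.08192.
By total probability, P(X = 4) = 0.35·0.0193976 + 0.42·0.25 + 0.23·0.08192 = 0.130631.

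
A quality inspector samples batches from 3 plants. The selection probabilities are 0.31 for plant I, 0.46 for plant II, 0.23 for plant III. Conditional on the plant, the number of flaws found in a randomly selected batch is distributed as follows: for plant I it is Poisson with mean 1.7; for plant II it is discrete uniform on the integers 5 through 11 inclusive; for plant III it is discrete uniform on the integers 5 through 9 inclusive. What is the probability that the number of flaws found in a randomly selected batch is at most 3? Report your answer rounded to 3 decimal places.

0.281

Conditional on each plant, P(X ≤ 3): I: 0.906811; II: 0; III: 0.
By total probability, P(X ≤ 3) = 0.31·0.906811 + 0.46·0 + 0.23·0 = 0.281111.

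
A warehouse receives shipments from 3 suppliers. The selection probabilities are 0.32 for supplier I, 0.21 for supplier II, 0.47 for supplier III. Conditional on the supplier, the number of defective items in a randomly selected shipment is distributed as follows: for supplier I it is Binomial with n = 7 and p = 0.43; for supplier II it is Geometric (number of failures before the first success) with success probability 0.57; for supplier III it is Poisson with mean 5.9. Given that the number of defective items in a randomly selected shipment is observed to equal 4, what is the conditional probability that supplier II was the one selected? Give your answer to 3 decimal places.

Likelihoods P(X=4 | ·): I: 0.221598; II: 0.0194872; III: 0.138312.
Posterior ∝ prior × likelihood. Numerator for II: 0.21·0.0194872 = 0.0040923.
Normalizing constant: 0.32·0.221598 + 0.21·0.0194872 + 0.47·0.138312 = 0.14001.
P(II | observation) = 0.0040923 / 0.14001 = 0.0292286.

0.029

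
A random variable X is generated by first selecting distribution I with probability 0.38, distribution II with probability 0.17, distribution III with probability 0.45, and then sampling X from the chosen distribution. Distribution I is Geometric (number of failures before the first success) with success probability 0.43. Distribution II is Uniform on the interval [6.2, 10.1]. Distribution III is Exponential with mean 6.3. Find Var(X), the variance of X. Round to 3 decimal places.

26.749

Per component, I: μ=1.32558, E[X²]=4.83991; II: μ=8.15, E[X²]=67.69; III: μ=6.3, E[X²]=79.38.
E[X] = 0.38·1.32558 + 0.17·8.15 + 0.45·6.3 = 4.72422.
E[X²] = 0.38·4.83991 + 0.17·67.69 + 0.45·79.38 = 49.0675.
Var(X) = E[X²] − (E[X])² = 49.0675 − 22.3183 = 26.7492.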